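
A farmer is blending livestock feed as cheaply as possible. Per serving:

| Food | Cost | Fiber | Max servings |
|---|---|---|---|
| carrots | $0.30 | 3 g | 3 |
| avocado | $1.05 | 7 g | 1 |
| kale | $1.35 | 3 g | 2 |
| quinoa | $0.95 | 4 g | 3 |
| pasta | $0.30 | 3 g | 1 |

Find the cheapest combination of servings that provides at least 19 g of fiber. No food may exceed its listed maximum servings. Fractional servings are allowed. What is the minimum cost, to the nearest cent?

Cost per g of fiber: carrots $0.1000, pasta $0.1000, avocado $0.1500, quinoa $0.2375, kale $0.4500.
Take 3 servings of carrots: +9.0 g fiber for $0.90 (total $0.90, still need 10.0 g).
Take 1 serving of pasta: +3.0 g fiber for $0.30 (total $1.20, still need 7.0 g).
Take 1 serving of avocado: +7.0 g fiber for $1.05 (total $2.25, still need 0.0 g).
Greedy by cheapest-per-g is optimal for a single linear constraint, so the minimum cost is $2.25.

$2.25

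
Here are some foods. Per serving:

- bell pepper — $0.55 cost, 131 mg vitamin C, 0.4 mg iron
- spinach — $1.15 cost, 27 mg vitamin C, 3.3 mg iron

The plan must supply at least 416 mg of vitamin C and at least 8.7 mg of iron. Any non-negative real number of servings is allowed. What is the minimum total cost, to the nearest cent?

$4.14

A basic optimal solution has at most two foods positive. Try each food alone and each pair with both targets met exactly.
bell pepper only: max(416/131, 8.7/0.4) = 21.75 servings → $11.96.
spinach only: max(416/27, 8.7/3.3) = 15.41 servings → $17.72.
bell pepper + spinach with both tight: 2.7 servings and 2.309 servings → $4.14.
The minimum over all feasible corners is $4.14.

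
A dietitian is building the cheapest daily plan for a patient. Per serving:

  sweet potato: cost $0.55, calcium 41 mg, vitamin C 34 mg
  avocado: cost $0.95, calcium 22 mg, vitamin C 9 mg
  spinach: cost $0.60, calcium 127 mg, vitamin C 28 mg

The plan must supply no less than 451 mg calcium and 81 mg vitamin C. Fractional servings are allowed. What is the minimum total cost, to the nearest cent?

$2.13

Two binding constraints pin down two serving amounts, so the optimal mix uses at most two foods. The candidates are each food alone (scaled to the tighter of calcium/vitamin C) and each pair with both constraints tight.
sweet potato only: max(451/41, 81/34) = 11 servings → $6.05.
avocado only: max(451/22, 81/9) = 20.5 servings → $19.48.
spinach only: max(451/127, 81/28) = 3.551 servings → $2.13.
sweet potato + avocado: intersection lies outside the first quadrant.
sweet potato + spinach: the both-tight solution has a negative serving — not a feasible corner.
avocado + spinach: the both-tight solution has a negative serving — not a feasible corner.
So the least-cost plan costs $2.13.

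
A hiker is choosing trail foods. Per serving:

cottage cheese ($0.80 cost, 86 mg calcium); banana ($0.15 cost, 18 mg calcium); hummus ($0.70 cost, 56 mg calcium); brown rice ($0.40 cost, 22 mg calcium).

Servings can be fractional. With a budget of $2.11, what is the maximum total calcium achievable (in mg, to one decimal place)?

253.2 mg

Calcium per dollar: banana 120, cottage cheese 107.5, hummus 80, brown rice 55.
With no serving limits, spend the whole cost allowance on banana: $2.11 / $0.15 × 18 mg = 253.2 mg.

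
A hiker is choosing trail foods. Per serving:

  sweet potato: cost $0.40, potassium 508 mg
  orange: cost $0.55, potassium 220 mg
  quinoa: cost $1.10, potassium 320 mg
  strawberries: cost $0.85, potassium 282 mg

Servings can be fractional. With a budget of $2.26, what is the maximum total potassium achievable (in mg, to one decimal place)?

2870.2 mg

Potassium per dollar: sweet potato 1270, orange 400, strawberries 331.8, quinoa 290.9.
With no serving limits, spend the whole cost allowance on sweet potato: $2.26 / $0.40 × 508 mg = 2870.2 mg.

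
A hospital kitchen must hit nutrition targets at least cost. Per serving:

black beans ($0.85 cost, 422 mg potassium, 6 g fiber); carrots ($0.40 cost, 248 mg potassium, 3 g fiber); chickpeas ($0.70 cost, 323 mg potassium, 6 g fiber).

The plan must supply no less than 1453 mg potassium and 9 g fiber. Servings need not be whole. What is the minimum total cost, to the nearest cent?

$2.34

Two binding constraints pin down two serving amounts, so the optimal mix uses at most two foods. The candidates are each food alone (scaled to the tighter of potassium/fiber) and each pair with both constraints tight.
black beans only: max(1453/422, 9/6) = 3.443 servings → $2.93.
carrots only: max(1453/248, 9/3) = 5.859 servings → $2.34.
chickpeas only: max(1453/323, 9/6) = 4.498 servings → $3.15.
black beans + carrots with both targets exact would need a negative amount; discard.
black beans + chickpeas with both targets exact would need a negative amount; discard.
carrots + chickpeas: intersection lies outside the first quadrant.
Cheapest feasible corner: $2.34.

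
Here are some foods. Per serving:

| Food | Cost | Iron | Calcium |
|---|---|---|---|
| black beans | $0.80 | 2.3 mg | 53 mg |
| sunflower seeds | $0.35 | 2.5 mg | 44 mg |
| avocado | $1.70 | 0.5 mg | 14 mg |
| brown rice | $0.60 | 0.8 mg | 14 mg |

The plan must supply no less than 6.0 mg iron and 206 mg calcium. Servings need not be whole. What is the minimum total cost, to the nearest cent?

$1.64

black beans only: max(6.0/2.3, 206/53) = 3.887 servings → $3.11.
sunflower seeds only: max(6.0/2.5, 206/44) = 4.682 servings → $1.64.
avocado only: max(6.0/0.5, 206/14) = 14.71 servings → $25.01.
brown rice only: max(6.0/0.8, 206/14) = 14.71 servings → $8.83.
black beans + sunflower seeds: intersection lies outside the first quadrant.
black beans + avocado: the both-tight solution has a negative serving — not a feasible corner.
black beans + brown rice: intersection lies outside the first quadrant.
sunflower seeds + avocado with both targets exact would need a negative amount; discard.
sunflower seeds + brown rice: the both-tight solution has a negative serving — not a feasible corner.
avocado + brown rice: the both-tight solution has a negative serving — not a feasible corner.
The minimum over all feasible corners is $1.64.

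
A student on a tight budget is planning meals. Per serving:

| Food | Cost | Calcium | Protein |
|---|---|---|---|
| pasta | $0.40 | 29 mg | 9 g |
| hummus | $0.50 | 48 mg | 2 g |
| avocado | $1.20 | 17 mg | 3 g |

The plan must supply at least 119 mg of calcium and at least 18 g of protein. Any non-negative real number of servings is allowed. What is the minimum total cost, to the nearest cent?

$1.40

For a min-cost LP with two ≥-constraints, a basic feasible solution has at most two positive variables.
pasta only: max(119/29, 18/9) = 4.103 servings → $1.64.
hummus only: max(119/48, 18/2) = 9 servings → $4.50.
avocado only: max(119/17, 18/3) = 7 servings → $8.40.
pasta + hummus with both tight: 1.674 servings and 1.468 servings → $1.40.
pasta + avocado with both targets exact would need a negative amount; discard.
hummus + avocado with both tight: 0.4636 servings and 5.691 servings → $7.06.
The minimum over all feasible corners is $1.40.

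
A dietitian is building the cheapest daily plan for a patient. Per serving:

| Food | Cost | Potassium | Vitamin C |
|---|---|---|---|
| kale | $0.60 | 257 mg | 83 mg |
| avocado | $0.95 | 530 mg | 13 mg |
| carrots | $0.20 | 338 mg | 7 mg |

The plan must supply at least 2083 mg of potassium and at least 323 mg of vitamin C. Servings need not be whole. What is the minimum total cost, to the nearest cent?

Check every corner: each single food scaled to meet both minima, and each pair solved so both constraints bind.
kale only: max(2083/257, 323/83) = 8.105 servings → $4.86.
avocado only: max(2083/530, 323/13) = 24.85 servings → $23.60.
carrots only: max(2083/338, 323/7) = 46.14 servings → $9.23.
kale + avocado with both tight: 3.545 servings and 2.211 servings → $4.23.
kale + carrots with both tight: 3.603 servings and 3.423 servings → $2.85.
avocado + carrots with both targets exact would need a negative amount; discard.
So the least-cost plan costs $2.85.

$2.85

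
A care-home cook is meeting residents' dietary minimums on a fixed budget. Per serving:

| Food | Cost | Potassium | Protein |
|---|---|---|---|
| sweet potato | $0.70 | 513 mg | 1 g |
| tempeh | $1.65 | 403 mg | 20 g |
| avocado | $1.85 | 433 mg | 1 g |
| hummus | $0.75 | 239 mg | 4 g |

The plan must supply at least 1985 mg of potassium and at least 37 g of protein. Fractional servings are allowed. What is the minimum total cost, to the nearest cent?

Check every corner: each single food scaled to meet both minima, and each pair solved so both constraints bind.
sweet potato only: max(1985/513, 37/1) = 37 servings → $25.90.
tempeh only: max(1985/403, 37/20) = 4.926 servings → $8.13.
avocado only: max(1985/433, 37/1) = 37 servings → $68.45.
hummus only: max(1985/239, 37/4) = 9.25 servings → $6.94.
sweet potato + tempeh with both tight: 2.515 servings and 1.724 servings → $4.61.
sweet potato + avocado: intersection lies outside the first quadrant.
sweet potato + hummus: the both-tight solution has a negative serving — not a feasible corner.
tempeh + avocado with both tight: 1.7 servings and 3.002 servings → $8.36.
tempeh + hummus with both tight: 0.285 servings and 7.825 servings → $6.34.
avocado + hummus with both targets exact would need a negative amount; discard.
The minimum over all feasible corners is $4.61.

$4.61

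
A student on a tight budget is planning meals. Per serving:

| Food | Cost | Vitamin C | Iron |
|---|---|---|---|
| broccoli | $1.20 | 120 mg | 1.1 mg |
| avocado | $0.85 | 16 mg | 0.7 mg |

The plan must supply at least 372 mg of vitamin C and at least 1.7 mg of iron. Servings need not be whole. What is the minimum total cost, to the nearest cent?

$3.72

broccoli only: max(372/120, 1.7/1.1) = 3.1 servings → $3.72.
avocado only: max(372/16, 1.7/0.7) = 23.25 servings → $19.76.
broccoli + avocado: the both-tight solution has a negative serving — not a feasible corner.
The minimum over all feasible corners is $3.72.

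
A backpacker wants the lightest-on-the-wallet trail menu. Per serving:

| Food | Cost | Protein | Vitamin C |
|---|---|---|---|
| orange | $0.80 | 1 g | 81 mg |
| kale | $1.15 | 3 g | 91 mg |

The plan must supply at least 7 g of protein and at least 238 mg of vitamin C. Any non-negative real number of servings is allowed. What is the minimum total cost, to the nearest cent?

This is a tiny linear program; its minimum lies at a vertex of the feasible set. List the vertices and price them.
orange only: max(7/1, 238/81) = 7 servings → $5.60.
kale only: max(7/3, 238/91) = 2.615 servings → $3.01.
orange + kale with both tight: 0.5066 servings and 2.164 servings → $2.89.
The minimum over all feasible corners is $2.89.

$2.89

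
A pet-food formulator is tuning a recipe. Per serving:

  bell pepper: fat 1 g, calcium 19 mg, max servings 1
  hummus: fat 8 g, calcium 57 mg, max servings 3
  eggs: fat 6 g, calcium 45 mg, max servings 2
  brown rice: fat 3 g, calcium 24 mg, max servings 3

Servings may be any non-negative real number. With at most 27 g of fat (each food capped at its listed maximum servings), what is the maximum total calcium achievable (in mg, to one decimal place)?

Calcium per g fat: bell pepper 19, brown rice 8, eggs 7.5, hummus 7.125.
Take 1 serving of bell pepper: uses 1 g fat, +19.0 mg calcium (running total 19.0 mg).
Take 3 servings of brown rice: uses 9 g fat, +72.0 mg calcium (running total 91.0 mg).
Take 2 servings of eggs: uses 12 g fat, +90.0 mg calcium (running total 181.0 mg).
Take 0.625 servings of hummus: uses 5 g fat, +35.6 mg calcium (running total 216.6 mg).
Greedy by best ratio exhausts the fat allowance optimally: 216.6 mg.

216.6 mg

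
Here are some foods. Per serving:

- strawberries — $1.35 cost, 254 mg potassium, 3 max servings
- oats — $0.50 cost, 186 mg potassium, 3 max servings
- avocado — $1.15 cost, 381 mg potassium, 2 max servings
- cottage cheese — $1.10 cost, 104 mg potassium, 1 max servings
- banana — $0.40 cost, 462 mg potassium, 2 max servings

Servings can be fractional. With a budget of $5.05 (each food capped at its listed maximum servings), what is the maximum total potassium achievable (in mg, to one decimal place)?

Potassium per dollar: banana 1155, oats 372, avocado 331.3, strawberries 188.1, cottage cheese 94.55.
Take 2 servings of banana: spends $0.80, +924.0 mg potassium (running total 924.0 mg).
Take 3 servings of oats: spends $1.50, +558.0 mg potassium (running total 1482.0 mg).
Take 2 servings of avocado: spends $2.30, +762.0 mg potassium (running total 2244.0 mg).
Take 0.3333 servings of strawberries: spends $0.45, +84.7 mg potassium (running total 2328.7 mg).
Greedy by best ratio exhausts the cost allowance optimally: 2328.7 mg.

2328.7 mg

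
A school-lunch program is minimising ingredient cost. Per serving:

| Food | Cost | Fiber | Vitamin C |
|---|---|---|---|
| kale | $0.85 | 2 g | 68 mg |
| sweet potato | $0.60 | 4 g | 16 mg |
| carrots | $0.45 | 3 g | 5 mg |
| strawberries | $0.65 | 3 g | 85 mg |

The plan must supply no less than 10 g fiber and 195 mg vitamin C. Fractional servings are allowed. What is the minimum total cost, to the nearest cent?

A basic optimal solution has at most two foods positive. Try each food alone and each pair with both targets met exactly.
kale only: max(10/2, 195/68) = 5 servings → $4.25.
sweet potato only: max(10/4, 195/16) = 12.19 servings → $7.31.
carrots only: max(10/3, 195/5) = 39 servings → $17.55.
strawberries only: max(10/3, 195/85) = 3.333 servings → $2.17.
kale + sweet potato with both tight: 2.583 servings and 1.208 servings → $2.92.
kale + carrots with both tight: 2.758 servings and 1.495 servings → $3.02.
kale + strawberries: intersection lies outside the first quadrant.
sweet potato + carrots: intersection lies outside the first quadrant.
sweet potato + strawberries with both tight: 0.9075 servings and 2.123 servings → $1.92.
carrots + strawberries with both tight: 1.104 servings and 2.229 servings → $1.95.
So the least-cost plan costs $1.92.

$1.92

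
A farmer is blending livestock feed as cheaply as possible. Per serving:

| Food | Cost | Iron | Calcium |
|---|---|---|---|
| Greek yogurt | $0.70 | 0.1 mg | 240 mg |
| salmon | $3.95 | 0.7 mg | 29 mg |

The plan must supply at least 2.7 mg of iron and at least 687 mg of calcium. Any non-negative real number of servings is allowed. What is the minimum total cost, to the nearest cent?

$15.57

A basic optimal solution has at most two foods positive. Try each food alone and each pair with both targets met exactly.
Greek yogurt only: max(2.7/0.1, 687/240) = 27 servings → $18.90.
salmon only: max(2.7/0.7, 687/29) = 23.69 servings → $93.57.
Greek yogurt + salmon with both tight: 2.439 servings and 3.509 servings → $15.57.
So the least-cost plan costs $15.57.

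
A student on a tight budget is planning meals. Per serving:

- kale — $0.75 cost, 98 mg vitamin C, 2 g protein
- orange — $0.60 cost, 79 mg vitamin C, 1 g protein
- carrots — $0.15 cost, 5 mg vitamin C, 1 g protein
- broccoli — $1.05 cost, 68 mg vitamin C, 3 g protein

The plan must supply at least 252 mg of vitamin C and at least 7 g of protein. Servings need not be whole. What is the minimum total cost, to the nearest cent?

$2.16

At the optimum either one food covers both requirements or two foods hit both targets exactly; no other combination can be cheaper.
kale only: max(252/98, 7/2) = 3.5 servings → $2.62.
orange only: max(252/79, 7/1) = 7 servings → $4.20.
carrots only: max(252/5, 7/1) = 50.4 servings → $7.56.
broccoli only: max(252/68, 7/3) = 3.706 servings → $3.89.
kale + orange: the both-tight solution has a negative serving — not a feasible corner.
kale + carrots with both tight: 2.466 servings and 2.068 servings → $2.16.
kale + broccoli with both tight: 1.772 servings and 1.152 servings → $2.54.
orange + carrots with both tight: 2.932 servings and 4.068 servings → $2.37.
orange + broccoli with both tight: 1.657 servings and 1.781 servings → $2.86.
carrots + broccoli: intersection lies outside the first quadrant.
The minimum over all feasible corners is $2.16.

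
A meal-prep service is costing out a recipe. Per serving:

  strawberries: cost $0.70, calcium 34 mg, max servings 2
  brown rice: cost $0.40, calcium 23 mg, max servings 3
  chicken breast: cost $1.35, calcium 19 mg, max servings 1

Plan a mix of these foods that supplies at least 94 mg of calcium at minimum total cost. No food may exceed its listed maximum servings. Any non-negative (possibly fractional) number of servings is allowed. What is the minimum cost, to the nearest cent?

Cost per mg of calcium: brown rice $0.0174, strawberries $0.0206, chicken breast $0.0711.
Take 3 servings of brown rice: +69.0 mg calcium for $1.20 (total $1.20, still need 25.0 mg).
Take 0.7353 servings of strawberries: +25.0 mg calcium for $0.51 (total $1.71, still need 0.0 mg).
Greedy by cheapest-per-mg is optimal for a single linear constraint, so the minimum cost is $1.71.

$1.71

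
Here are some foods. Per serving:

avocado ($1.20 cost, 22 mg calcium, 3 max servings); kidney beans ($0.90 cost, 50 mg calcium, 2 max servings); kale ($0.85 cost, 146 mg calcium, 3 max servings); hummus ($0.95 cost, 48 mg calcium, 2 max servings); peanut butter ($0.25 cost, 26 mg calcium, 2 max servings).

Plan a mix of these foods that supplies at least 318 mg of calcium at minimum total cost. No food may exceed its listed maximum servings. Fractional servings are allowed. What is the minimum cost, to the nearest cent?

$1.85

Cost per mg of calcium: kale $0.0058, peanut butter $0.0096, kidney beans $0.0180, hummus $0.0198, avocado $0.0545.
Take 2.178 servings of kale: +318.0 mg calcium for $1.85 (total $1.85, still need 0.0 mg).
Filling from the cheapest source first is optimal under one linear minimum: $1.85.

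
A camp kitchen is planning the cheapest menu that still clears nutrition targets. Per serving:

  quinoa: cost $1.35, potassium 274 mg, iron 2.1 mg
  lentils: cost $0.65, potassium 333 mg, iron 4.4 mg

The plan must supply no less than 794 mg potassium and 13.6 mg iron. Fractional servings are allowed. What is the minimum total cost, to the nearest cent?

$2.01

quinoa only: max(794/274, 13.6/2.1) = 6.476 servings → $8.74.
lentils only: max(794/333, 13.6/4.4) = 3.091 servings → $2.01.
quinoa + lentils: intersection lies outside the first quadrant.
So the least-cost plan costs $2.01.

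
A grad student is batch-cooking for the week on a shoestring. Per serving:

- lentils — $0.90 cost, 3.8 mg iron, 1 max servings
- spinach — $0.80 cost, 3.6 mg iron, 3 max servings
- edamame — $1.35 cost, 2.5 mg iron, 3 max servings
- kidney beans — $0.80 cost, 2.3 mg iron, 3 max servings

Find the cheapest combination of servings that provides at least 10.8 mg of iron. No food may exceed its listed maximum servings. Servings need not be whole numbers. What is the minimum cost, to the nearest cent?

$2.40

Cost per mg of iron: spinach $0.2222, lentils $0.2368, kidney beans $0.3478, edamame $0.5400.
Take 3 servings of spinach: +10.8 mg iron for $2.40 (total $2.40, still need 0.0 mg).
Filling from the cheapest source first is optimal under one linear minimum: $2.40.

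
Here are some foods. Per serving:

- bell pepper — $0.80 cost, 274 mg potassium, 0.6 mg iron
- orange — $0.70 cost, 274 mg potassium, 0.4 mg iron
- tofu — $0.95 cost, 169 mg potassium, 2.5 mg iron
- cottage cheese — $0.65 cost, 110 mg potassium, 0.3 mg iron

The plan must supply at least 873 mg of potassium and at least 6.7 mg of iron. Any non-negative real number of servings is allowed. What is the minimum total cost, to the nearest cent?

This is a tiny linear program; its minimum lies at a vertex of the feasible set. List the vertices and price them.
bell pepper only: max(873/274, 6.7/0.6) = 11.17 servings → $8.93.
orange only: max(873/274, 6.7/0.4) = 16.75 servings → $11.72.
tofu only: max(873/169, 6.7/2.5) = 5.166 servings → $4.91.
cottage cheese only: max(873/110, 6.7/0.3) = 22.33 servings → $14.52.
bell pepper + orange with both targets exact would need a negative amount; discard.
bell pepper + tofu with both tight: 1.8 servings and 2.248 servings → $3.58.
bell pepper + cottage cheese: the both-tight solution has a negative serving — not a feasible corner.
orange + tofu with both tight: 1.701 servings and 2.408 servings → $3.48.
orange + cottage cheese: the both-tight solution has a negative serving — not a feasible corner.
tofu + cottage cheese with both tight: 2.118 servings and 4.682 servings → $5.06.
So the least-cost plan costs $3.48.

$3.48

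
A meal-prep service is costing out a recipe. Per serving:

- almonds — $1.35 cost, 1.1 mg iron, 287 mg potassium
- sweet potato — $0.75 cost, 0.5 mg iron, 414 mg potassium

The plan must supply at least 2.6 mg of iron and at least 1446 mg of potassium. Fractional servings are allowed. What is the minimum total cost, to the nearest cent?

$3.56

At the optimum either one food covers both requirements or two foods hit both targets exactly; no other combination can be cheaper.
almonds only: max(2.6/1.1, 1446/287) = 5.038 servings → $6.80.
sweet potato only: max(2.6/0.5, 1446/414) = 5.2 servings → $3.90.
almonds + sweet potato with both tight: 1.133 servings and 2.707 servings → $3.56.
The minimum over all feasible corners is $3.56.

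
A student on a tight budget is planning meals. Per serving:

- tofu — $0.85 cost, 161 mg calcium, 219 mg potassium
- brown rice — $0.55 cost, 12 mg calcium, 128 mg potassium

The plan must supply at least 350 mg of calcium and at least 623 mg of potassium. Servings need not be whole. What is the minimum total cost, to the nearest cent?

$2.42

This is a tiny linear program; its minimum lies at a vertex of the feasible set. List the vertices and price them.
tofu only: max(350/161, 623/219) = 2.845 servings → $2.42.
brown rice only: max(350/12, 623/128) = 29.17 servings → $16.04.
tofu + brown rice with both tight: 2.076 servings and 1.316 servings → $2.49.
Cheapest feasible corner: $2.42.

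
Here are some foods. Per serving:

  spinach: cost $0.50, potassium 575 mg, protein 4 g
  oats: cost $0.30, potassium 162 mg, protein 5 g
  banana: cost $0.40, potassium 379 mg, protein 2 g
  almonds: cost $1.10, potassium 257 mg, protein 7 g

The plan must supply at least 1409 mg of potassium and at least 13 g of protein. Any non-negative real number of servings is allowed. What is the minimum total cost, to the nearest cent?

$1.36

A basic optimal solution has at most two foods positive. Try each food alone and each pair with both targets met exactly.
spinach only: max(1409/575, 13/4) = 3.25 servings → $1.62.
oats only: max(1409/162, 13/5) = 8.698 servings → $2.61.
banana only: max(1409/379, 13/2) = 6.5 servings → $2.60.
almonds only: max(1409/257, 13/7) = 5.482 servings → $6.03.
spinach + oats with both tight: 2.218 servings and 0.8258 servings → $1.36.
spinach + banana with both targets exact would need a negative amount; discard.
spinach + almonds with both tight: 2.176 servings and 0.6136 servings → $1.76.
oats + banana with both tight: 1.342 servings and 3.144 servings → $1.66.
oats + almonds: the both-tight solution has a negative serving — not a feasible corner.
banana + almonds with both tight: 3.049 servings and 0.986 servings → $2.30.
So the least-cost plan costs $1.36.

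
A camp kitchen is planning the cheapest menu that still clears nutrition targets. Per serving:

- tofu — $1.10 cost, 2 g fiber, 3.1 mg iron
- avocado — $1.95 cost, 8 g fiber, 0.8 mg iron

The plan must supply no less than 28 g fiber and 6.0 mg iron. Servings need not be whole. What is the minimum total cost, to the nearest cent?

An LP optimum is at a vertex; with two nutrient constraints at most two foods are used. Check each candidate.
tofu only: max(28/2, 6.0/3.1) = 14 servings → $15.40.
avocado only: max(28/8, 6.0/0.8) = 7.5 servings → $14.62.
tofu + avocado with both tight: 1.103 servings and 3.224 servings → $7.50.
So the least-cost plan costs $7.50.

$7.50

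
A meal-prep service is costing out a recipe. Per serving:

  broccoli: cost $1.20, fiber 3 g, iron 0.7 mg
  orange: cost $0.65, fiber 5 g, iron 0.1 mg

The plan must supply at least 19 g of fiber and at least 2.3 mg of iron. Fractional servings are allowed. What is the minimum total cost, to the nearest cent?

$4.90

With two linear requirements the optimum uses one or two foods; enumerate the corners.
broccoli only: max(19/3, 2.3/0.7) = 6.333 servings → $7.60.
orange only: max(19/5, 2.3/0.1) = 23 servings → $14.95.
broccoli + orange with both tight: 3 servings and 2 servings → $4.90.
So the least-cost plan costs $4.90.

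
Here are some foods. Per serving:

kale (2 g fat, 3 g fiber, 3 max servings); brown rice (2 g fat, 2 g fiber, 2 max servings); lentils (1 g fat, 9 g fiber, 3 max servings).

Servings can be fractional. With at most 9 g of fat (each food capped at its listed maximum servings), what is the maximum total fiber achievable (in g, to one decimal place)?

36.0 g

Fiber per g fat: lentils 9, kale 1.5, brown rice 1.
Take 3 servings of lentils: uses 3 g fat, +27.0 g fiber (running total 27.0 g).
Take 3 servings of kale: uses 6 g fat, +9.0 g fiber (running total 36.0 g).
Filling greedily by fiber-per-g fat is optimal for one linear limit, giving 36.0 g.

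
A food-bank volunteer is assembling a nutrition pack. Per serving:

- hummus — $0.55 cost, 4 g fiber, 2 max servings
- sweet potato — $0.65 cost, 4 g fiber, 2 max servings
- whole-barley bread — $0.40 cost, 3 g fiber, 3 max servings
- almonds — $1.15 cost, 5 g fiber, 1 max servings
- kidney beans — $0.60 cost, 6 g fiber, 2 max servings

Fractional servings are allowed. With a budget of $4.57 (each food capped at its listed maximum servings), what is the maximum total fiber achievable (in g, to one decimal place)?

35.6 g

Fiber per dollar: kidney beans 10, whole-barley bread 7.5, hummus 7.273, sweet potato 6.154, almonds 4.348.
Take 2 servings of kidney beans: spends $1.20, +12.0 g fiber (running total 12.0 g).
Take 3 servings of whole-barley bread: spends $1.20, +9.0 g fiber (running total 21.0 g).
Take 2 servings of hummus: spends $1.10, +8.0 g fiber (running total 29.0 g).
Take 1.646 servings of sweet potato: spends $1.07, +6.6 g fiber (running total 35.6 g).
Greedy by best ratio exhausts the cost allowance optimally: 35.6 g.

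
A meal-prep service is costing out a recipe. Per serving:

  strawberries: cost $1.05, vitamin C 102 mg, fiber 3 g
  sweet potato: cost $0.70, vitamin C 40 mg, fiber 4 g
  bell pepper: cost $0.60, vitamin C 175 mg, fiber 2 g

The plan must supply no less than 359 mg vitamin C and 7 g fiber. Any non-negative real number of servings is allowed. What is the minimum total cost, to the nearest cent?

At the optimum either one food covers both requirements or two foods hit both targets exactly; no other combination can be cheaper.
strawberries only: max(359/102, 7/3) = 3.52 servings → $3.70.
sweet potato only: max(359/40, 7/4) = 8.975 servings → $6.28.
bell pepper only: max(359/175, 7/2) = 3.5 servings → $2.10.
strawberries + sweet potato: the both-tight solution has a negative serving — not a feasible corner.
strawberries + bell pepper with both tight: 1.579 servings and 1.131 servings → $2.34.
sweet potato + bell pepper with both tight: 0.8177 servings and 1.865 servings → $1.69.
Cheapest feasible corner: $1.69.

$1.69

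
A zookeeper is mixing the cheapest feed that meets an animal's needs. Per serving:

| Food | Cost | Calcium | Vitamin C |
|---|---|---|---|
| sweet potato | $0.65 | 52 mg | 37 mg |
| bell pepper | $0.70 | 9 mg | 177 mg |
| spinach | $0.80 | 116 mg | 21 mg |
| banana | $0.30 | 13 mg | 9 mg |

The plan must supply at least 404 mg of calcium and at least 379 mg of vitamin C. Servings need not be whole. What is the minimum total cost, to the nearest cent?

An LP optimum is at a vertex; with two nutrient constraints at most two foods are used. Check each candidate.
sweet potato only: max(404/52, 379/37) = 10.24 servings → $6.66.
bell pepper only: max(404/9, 379/177) = 44.89 servings → $31.42.
spinach only: max(404/116, 379/21) = 18.05 servings → $14.44.
banana only: max(404/13, 379/9) = 42.11 servings → $12.63.
sweet potato + bell pepper with both tight: 7.676 servings and 0.5366 servings → $5.37.
sweet potato + spinach: intersection lies outside the first quadrant.
sweet potato + banana: the both-tight solution has a negative serving — not a feasible corner.
bell pepper + spinach with both tight: 1.744 servings and 3.347 servings → $3.90.
bell pepper + banana with both tight: 0.5815 servings and 30.67 servings → $9.61.
spinach + banana: intersection lies outside the first quadrant.
So the least-cost plan costs $3.90.

$3.90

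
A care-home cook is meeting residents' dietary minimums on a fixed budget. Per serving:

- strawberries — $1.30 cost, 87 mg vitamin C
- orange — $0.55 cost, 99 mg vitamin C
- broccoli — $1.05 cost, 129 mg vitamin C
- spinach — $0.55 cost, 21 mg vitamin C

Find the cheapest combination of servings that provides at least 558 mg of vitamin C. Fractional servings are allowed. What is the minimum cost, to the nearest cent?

$3.10

Cost per mg of vitamin C: orange $0.0056, broccoli $0.0081, strawberries $0.0149, spinach $0.0262.
With no serving limits, use only orange: 558 mg / 99 mg = 5.636 servings × $0.55 = $3.10.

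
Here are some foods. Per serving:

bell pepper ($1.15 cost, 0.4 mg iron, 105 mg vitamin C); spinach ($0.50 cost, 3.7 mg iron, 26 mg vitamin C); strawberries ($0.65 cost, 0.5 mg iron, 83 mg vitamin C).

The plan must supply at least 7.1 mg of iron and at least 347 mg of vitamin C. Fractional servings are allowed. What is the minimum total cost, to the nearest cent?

$3.14

bell pepper only: max(7.1/0.4, 347/105) = 17.75 servings → $20.41.
spinach only: max(7.1/3.7, 347/26) = 13.35 servings → $6.67.
strawberries only: max(7.1/0.5, 347/83) = 14.2 servings → $9.23.
bell pepper + spinach with both tight: 2.907 servings and 1.605 servings → $4.15.
bell pepper + strawberries: intersection lies outside the first quadrant.
spinach + strawberries with both tight: 1.414 servings and 3.738 servings → $3.14.
Cheapest feasible corner: $3.14.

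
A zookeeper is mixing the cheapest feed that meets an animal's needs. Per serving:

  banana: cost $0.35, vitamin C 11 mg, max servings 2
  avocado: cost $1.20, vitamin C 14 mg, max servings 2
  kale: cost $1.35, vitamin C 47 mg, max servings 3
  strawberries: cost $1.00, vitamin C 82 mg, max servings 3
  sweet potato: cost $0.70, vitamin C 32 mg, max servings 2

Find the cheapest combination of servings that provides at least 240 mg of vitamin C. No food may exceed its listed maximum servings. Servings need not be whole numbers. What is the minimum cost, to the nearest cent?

Cost per mg of vitamin C: strawberries $0.0122, sweet potato $0.0219, kale $0.0287, banana $0.0318, avocado $0.0857.
Take 2.927 servings of strawberries: +240.0 mg vitamin C for $2.93 (total $2.93, still need 0.0 mg).
Greedy by cheapest-per-mg is optimal for a single linear constraint, so the minimum cost is $2.93.

$2.93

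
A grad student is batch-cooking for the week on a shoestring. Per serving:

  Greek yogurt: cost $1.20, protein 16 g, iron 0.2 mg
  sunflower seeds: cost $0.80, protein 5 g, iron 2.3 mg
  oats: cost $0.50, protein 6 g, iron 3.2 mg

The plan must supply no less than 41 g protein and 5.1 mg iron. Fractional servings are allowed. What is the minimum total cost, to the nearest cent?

$3.15

Two binding constraints pin down two serving amounts, so the optimal mix uses at most two foods. The candidates are each food alone (scaled to the tighter of protein/iron) and each pair with both constraints tight.
Greek yogurt only: max(41/16, 5.1/0.2) = 25.5 servings → $30.60.
sunflower seeds only: max(41/5, 5.1/2.3) = 8.2 servings → $6.56.
oats only: max(41/6, 5.1/3.2) = 6.833 servings → $3.42.
Greek yogurt + sunflower seeds with both tight: 1.922 servings and 2.05 servings → $3.95.
Greek yogurt + oats with both tight: 2.012 servings and 1.468 servings → $3.15.
sunflower seeds + oats: intersection lies outside the first quadrant.
The minimum over all feasible corners is $3.15.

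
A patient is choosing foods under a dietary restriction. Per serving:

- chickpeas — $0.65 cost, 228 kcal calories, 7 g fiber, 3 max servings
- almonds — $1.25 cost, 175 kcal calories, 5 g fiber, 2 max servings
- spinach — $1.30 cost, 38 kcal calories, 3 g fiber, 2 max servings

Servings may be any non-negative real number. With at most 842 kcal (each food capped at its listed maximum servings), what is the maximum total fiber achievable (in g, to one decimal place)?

29.3 g

Fiber per kcal: spinach 0.07895, chickpeas 0.0307, almonds 0.02857.
Take 2 servings of spinach: uses 76 kcal, +6.0 g fiber (running total 6.0 g).
Take 3 servings of chickpeas: uses 684 kcal, +21.0 g fiber (running total 27.0 g).
Take 0.4686 servings of almonds: uses 82 kcal, +2.3 g fiber (running total 29.3 g).
Filling greedily by fiber-per-kcal is optimal for one linear limit, giving 29.3 g.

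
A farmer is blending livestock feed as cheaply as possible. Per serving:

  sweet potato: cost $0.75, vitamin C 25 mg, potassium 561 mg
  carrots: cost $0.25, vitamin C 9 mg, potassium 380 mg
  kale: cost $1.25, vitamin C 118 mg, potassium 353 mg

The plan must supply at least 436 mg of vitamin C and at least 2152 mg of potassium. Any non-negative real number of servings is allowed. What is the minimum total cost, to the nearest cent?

$4.99

sweet potato only: max(436/25, 2152/561) = 17.44 servings → $13.08.
carrots only: max(436/9, 2152/380) = 48.44 servings → $12.11.
kale only: max(436/118, 2152/353) = 6.096 servings → $7.62.
sweet potato + carrots: intersection lies outside the first quadrant.
sweet potato + kale with both tight: 1.743 servings and 3.326 servings → $5.46.
carrots + kale with both tight: 2.401 servings and 3.512 servings → $4.99.
So the least-cost plan costs $4.99.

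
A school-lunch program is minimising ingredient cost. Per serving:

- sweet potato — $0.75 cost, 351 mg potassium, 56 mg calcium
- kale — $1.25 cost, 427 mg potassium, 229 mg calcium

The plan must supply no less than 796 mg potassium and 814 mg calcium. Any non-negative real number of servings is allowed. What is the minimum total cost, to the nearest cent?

Minimising a linear cost over {potassium ≥ 796, calcium ≥ 814, servings ≥ 0} — the optimum is at a vertex, using one or two foods.
sweet potato only: max(796/351, 814/56) = 14.54 servings → $10.90.
kale only: max(796/427, 814/229) = 3.555 servings → $4.44.
sweet potato + kale with both targets exact would need a negative amount; discard.
So the least-cost plan costs $4.44.

$4.44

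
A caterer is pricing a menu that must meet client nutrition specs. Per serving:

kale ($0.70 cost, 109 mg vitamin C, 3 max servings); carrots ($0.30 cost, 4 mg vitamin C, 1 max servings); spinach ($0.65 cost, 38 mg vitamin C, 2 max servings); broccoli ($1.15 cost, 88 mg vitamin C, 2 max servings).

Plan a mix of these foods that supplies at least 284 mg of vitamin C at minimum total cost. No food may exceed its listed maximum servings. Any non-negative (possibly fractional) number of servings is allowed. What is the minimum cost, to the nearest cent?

$1.82

Cost per mg of vitamin C: kale $0.0064, broccoli $0.0131, spinach $0.0171, carrots $0.0750.
Take 2.606 servings of kale: +284.0 mg vitamin C for $1.82 (total $1.82, still need 0.0 mg).
Greedy by cheapest-per-mg is optimal for a single linear constraint, so the minimum cost is $1.82.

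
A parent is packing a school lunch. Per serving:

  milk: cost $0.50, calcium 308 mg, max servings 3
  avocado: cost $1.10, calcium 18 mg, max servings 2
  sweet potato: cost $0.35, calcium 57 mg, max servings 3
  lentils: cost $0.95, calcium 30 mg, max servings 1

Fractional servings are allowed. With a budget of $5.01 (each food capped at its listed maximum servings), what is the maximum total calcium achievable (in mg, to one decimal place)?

Calcium per dollar: milk 616, sweet potato 162.9, lentils 31.58, avocado 16.36.
Take 3 servings of milk: spends $1.50, +924.0 mg calcium (running total 924.0 mg).
Take 3 servings of sweet potato: spends $1.05, +171.0 mg calcium (running total 1095.0 mg).
Take 1 serving of lentils: spends $0.95, +30.0 mg calcium (running total 1125.0 mg).
Take 1.373 servings of avocado: spends $1.51, +24.7 mg calcium (running total 1149.7 mg).
Filling greedily by calcium-per-dollar is optimal for one linear limit, giving 1149.7 mg.

1149.7 mg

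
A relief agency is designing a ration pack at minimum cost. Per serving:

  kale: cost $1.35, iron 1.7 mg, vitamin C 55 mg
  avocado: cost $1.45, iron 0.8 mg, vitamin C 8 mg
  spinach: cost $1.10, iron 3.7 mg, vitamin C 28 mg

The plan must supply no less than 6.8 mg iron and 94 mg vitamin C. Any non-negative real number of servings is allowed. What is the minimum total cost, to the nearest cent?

$2.87

Two binding constraints pin down two serving amounts, so the optimal mix uses at most two foods. The candidates are each food alone (scaled to the tighter of iron/vitamin C) and each pair with both constraints tight.
kale only: max(6.8/1.7, 94/55) = 4 servings → $5.40.
avocado only: max(6.8/0.8, 94/8) = 11.75 servings → $17.04.
spinach only: max(6.8/3.7, 94/28) = 3.357 servings → $3.69.
kale + avocado with both tight: 0.6842 servings and 7.046 servings → $11.14.
kale + spinach with both tight: 1.01 servings and 1.374 servings → $2.87.
avocado + spinach: the both-tight solution has a negative serving — not a feasible corner.
So the least-cost plan costs $2.87.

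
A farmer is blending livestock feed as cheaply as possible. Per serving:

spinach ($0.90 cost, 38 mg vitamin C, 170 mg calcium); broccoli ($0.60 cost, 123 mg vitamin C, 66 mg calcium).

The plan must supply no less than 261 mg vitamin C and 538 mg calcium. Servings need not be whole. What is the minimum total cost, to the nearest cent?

$3.17

A basic optimal solution has at most two foods positive. Try each food alone and each pair with both targets met exactly.
spinach only: max(261/38, 538/170) = 6.868 servings → $6.18.
broccoli only: max(261/123, 538/66) = 8.152 servings → $4.89.
spinach + broccoli with both tight: 2.66 servings and 1.3 servings → $3.17.
So the least-cost plan costs $3.17.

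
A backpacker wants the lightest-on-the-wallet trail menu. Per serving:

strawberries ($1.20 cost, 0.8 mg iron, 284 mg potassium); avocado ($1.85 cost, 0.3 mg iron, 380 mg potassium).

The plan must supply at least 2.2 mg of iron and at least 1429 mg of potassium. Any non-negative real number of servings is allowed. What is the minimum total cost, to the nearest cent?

$6.04

strawberries only: max(2.2/0.8, 1429/284) = 5.032 servings → $6.04.
avocado only: max(2.2/0.3, 1429/380) = 7.333 servings → $13.57.
strawberries + avocado with both tight: 1.862 servings and 2.369 servings → $6.62.
Cheapest feasible corner: $6.04.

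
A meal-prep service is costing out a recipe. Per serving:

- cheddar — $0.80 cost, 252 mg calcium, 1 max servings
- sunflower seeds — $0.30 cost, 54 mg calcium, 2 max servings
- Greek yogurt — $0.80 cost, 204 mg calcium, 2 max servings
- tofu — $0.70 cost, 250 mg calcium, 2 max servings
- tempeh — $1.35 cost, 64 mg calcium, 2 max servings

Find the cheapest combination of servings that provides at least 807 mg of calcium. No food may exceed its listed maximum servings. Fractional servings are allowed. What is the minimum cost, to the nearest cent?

$2.42

Cost per mg of calcium: tofu $0.0028, cheddar $0.0032, Greek yogurt $0.0039, sunflower seeds $0.0056, tempeh $0.0211.
Take 2 servings of tofu: +500.0 mg calcium for $1.40 (total $1.40, still need 307.0 mg).
Take 1 serving of cheddar: +252.0 mg calcium for $0.80 (total $2.20, still need 55.0 mg).
Take 0.2696 servings of Greek yogurt: +55.0 mg calcium for $0.22 (total $2.42, still need 0.0 mg).
Greedy by cheapest-per-mg is optimal for a single linear constraint, so the minimum cost is $2.42.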